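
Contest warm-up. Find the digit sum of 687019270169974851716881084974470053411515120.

192

6+8+7+0+1+9+2+7+0+1+6+9+9+7+4+8+5+1+7+1+6+8+8+1+0+8+4+9+7+4+4+7+0+0+5+3+4+1+1+5+1+5+1+2+0 = 192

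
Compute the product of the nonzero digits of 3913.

3×9×1×3 = 81

81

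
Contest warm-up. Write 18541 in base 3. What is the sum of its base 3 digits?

11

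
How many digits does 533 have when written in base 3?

6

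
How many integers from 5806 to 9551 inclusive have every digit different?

1935

The integers in [5806, 9551] that have every digit different: 5806, 5807, 5809, 5810, 5812, 5813, …, 9547, 9548.
1935 qualify.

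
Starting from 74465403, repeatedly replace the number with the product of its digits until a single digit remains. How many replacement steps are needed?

1

74465403 → 0 (1 step)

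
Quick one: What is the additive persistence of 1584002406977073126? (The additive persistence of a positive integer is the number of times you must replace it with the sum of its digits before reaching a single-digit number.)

1584002406977073126 → 72 → 9 (2 steps)

2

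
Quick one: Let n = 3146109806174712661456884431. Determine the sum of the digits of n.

116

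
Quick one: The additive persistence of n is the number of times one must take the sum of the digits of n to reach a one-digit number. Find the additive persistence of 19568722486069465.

3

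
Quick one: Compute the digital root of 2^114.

1

The digital root of n equals n mod 9 (or 9 when 9 | n), so we need 2^114 mod 9.
2^114 ≡ 1 (mod 9), so the digital root is 1.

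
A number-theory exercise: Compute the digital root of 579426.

5+7+9+4+2+6 = 33
3+3 = 6
(Equivalently, 579426 mod 9 = 6.)

6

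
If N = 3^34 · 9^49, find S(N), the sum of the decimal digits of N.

3^34 · 9^49 = 955004950796825236893190701774414011919935138974343129836853841
Sum of its 63 digits: 288.

288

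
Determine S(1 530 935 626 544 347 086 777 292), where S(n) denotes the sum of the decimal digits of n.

1+5+3+0+9+3+5+6+2+6+5+4+4+3+4+7+0+8+6+7+7+7+2+9+2 = 115

115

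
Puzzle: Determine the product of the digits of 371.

21

3×7×1 = 21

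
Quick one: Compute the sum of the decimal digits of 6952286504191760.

71

6+9+5+2+2+8+6+5+0+4+1+9+1+7+6+0 = 71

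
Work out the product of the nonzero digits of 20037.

42

2×3×7 = 42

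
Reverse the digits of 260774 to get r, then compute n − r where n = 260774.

-216288

Reverse of 260774 is 477062.
260774 − 477062 = -216288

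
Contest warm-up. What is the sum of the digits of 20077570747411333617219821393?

2+0+0+7+7+5+7+0+7+4+7+4+1+1+3+3+3+6+1+7+2+1+9+8+2+1+3+9+3 = 113

113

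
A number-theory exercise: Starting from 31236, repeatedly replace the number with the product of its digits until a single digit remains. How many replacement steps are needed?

31236 → 108 → 0 (2 steps)

2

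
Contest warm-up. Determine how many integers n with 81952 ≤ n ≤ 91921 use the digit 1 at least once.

3409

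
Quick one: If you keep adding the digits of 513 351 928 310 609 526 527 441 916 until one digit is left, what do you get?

9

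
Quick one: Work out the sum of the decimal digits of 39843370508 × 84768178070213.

39843370508 × 84768178070213 = 3377449926139616997478204
Sum of its 25 digits: 130.

130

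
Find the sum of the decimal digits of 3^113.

207

3^113 = 821678234986022501332043817791314604358242170799200323
Sum of its 54 digits: 207.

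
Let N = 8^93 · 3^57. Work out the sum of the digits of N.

513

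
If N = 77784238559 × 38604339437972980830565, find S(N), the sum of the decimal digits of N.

77784238559 × 38604339437972980830565 = 3002809148255902324321001918755835
Sum of its 34 digits: 125.

125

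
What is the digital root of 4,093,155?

4+0+9+3+1+5+5 = 27
2+7 = 9

9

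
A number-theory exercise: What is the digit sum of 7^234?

7^234 = 566162842887223104503342704075805328299255437895193829859705301064192704920345159502159063749861642496226081057074066562365054747705481154213946566712658819732545602803404062824862379318988405540849
Sum of its 198 digits: 865.

865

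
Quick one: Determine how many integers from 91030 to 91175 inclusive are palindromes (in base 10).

The integers in [91030, 91175] that are palindromes (in base 10): 91119.
1 qualifies.

1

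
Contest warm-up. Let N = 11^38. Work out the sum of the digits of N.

184

11^38 = 3740434344477351388916475705363381856681
Sum of its 40 digits: 184.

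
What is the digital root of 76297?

4

7+6+2+9+7 = 31
3+1 = 4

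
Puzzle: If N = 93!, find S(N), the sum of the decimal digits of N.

93! = 1156772507081641574759205162306240436214753229576413535186142281213246807121467315215203289516844845303838996289387078090752000000000000000000000
Sum of its 145 digits: 513.

513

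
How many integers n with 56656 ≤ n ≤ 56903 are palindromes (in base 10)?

The integers in [56656, 56903] that are palindromes (in base 10): 56665, 56765, 56865.
3 qualify.

3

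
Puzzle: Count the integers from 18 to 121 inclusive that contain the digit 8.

20

The integers in [18, 121] that contain the digit 8: 18, 28, 38, 48, 58, 68, …, 108, 118.
20 qualify.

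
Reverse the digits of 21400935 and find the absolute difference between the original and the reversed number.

32499477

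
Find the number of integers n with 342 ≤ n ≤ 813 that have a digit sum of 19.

25

The integers in [342, 813] that have a digit sum of 19: 379, 388, 397, 469, 478, 487, …, 784, 793.
25 qualify.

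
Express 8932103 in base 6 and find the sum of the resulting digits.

28

8932103 in base 6 is 515240155.
Digit sum: 5+1+5+2+4+0+1+5+5 = 28.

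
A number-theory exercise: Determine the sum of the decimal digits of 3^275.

621

3^275 = 161564167785259874374701882760818966590663670099775212034368056926331164637590885704150241666650783841617994888871711843164109369307
Sum of its 132 digits: 621.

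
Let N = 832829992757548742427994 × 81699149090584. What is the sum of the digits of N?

832829992757548742427994 × 81699149090584 = 68041501745408967646337098861203408496
Sum of its 38 digits: 172.

172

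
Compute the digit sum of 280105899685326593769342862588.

157

2+8+0+1+0+5+8+9+9+6+8+5+3+2+6+5+9+3+7+6+9+3+4+2+8+6+2+5+8+8 = 157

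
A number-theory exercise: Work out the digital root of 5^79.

The digital root of n equals n mod 9 (or 9 when 9 | n), so we need 5^79 mod 9.
5^79 ≡ 5 (mod 9), so the digital root is 5.

5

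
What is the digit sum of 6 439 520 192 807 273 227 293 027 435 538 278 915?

162

6+4+3+9+5+2+0+1+9+2+8+0+7+2+7+3+2+2+7+2+9+3+0+2+7+4+3+5+5+3+8+2+7+8+9+1+5 = 162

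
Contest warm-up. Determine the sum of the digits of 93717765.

9+3+7+1+7+7+6+5 = 45

45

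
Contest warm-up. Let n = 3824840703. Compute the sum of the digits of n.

3+8+2+4+8+4+0+7+0+3 = 39

39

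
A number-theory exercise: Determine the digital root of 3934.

3+9+3+4 = 19
1+9 = 10
1+0 = 1

1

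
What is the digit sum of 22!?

22! = 1124000727777607680000
Sum of its 22 digits: 72.

72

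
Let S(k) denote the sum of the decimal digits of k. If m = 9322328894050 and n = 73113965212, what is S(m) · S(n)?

S(9322328894050) = 9+3+2+2+3+2+8+8+9+4+0+5+0 = 55.
S(73113965212) = 7+3+1+1+3+9+6+5+2+1+2 = 40.
55 · 40 = 2200.

2200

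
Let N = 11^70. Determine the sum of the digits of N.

367

11^70 = 7897469567994392174328988784504809847540729881935024059662581894710332201
Sum of its 73 digits: 367.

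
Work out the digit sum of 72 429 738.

42

7+2+4+2+9+7+3+8 = 42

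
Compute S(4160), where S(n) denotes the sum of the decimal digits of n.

4+1+6+0 = 11

11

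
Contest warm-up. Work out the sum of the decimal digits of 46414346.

4+6+4+1+4+3+4+6 = 32

32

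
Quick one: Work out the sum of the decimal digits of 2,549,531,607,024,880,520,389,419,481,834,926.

150

2+5+4+9+5+3+1+6+0+7+0+2+4+8+8+0+5+2+0+3+8+9+4+1+9+4+8+1+8+3+4+9+2+6 = 150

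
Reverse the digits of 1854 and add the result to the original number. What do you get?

Reverse of 1854 is 4581.
1854 + 4581 = 6435

6435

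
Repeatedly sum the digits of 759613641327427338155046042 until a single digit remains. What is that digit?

9

7+5+9+6+1+3+6+4+1+3+2+7+4+2+7+3+3+8+1+5+5+0+4+6+0+4+2 = 108
1+0+8 = 9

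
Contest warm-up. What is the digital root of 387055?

1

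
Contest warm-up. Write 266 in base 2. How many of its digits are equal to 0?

6

266 in base 2 is 100001010.
The digit 0 appears 6 times.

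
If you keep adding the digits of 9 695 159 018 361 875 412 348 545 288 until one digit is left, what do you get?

2

9+6+9+5+1+5+9+0+1+8+3+6+1+8+7+5+4+1+2+3+4+8+5+4+5+2+8+8 = 137
1+3+7 = 11
1+1 = 2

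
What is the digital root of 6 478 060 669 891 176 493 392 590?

2

6+4+7+8+0+6+0+6+6+9+8+9+1+1+7+6+4+9+3+3+9+2+5+9+0 = 128
1+2+8 = 11
1+1 = 2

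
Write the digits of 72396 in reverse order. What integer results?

Reversing 72396 gives 69327.

69327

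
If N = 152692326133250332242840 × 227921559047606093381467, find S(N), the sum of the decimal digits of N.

249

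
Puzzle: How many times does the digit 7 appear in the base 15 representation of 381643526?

381643526 in base 15 is 2378986B.
The digit 7 appears 1 time.

1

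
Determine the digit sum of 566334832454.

53

5+6+6+3+3+4+8+3+2+4+5+4 = 53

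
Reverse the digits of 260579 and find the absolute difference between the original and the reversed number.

Reverse of 260579 is 975062.
|260579 − 975062| = 714483

714483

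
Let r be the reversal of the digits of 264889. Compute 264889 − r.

-723573

Reverse of 264889 is 988462.
264889 − 988462 = -723573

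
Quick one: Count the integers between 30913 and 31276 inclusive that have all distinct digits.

111

The integers in [30913, 31276] that have all distinct digits: 30914, 30915, 30916, 30917, 30918, 30921, …, 31275, 31276.
111 qualify.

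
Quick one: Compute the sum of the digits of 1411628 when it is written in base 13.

44

1411628 in base 13 is 3A56AA.
Digit sum: 3+10+5+6+10+10 = 44.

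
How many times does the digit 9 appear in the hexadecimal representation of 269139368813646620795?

2

269139368813646620795 in base 16 is E970F1DF97A40A87B.
The digit 9 appears 2 times.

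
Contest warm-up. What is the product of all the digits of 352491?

3×5×2×4×9×1 = 1080

1080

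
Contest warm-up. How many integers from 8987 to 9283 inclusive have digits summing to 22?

The integers in [8987, 9283] that have digits summing to 22: 9049, 9058, 9067, 9076, 9085, 9094, …, 9274, 9283.
20 qualify.

20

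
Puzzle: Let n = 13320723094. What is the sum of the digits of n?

34

1+3+3+2+0+7+2+3+0+9+4 = 34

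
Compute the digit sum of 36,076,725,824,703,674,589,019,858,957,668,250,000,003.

3+6+0+7+6+7+2+5+8+2+4+7+0+3+6+7+4+5+8+9+0+1+9+8+5+8+9+5+7+6+6+8+2+5+0+0+0+0+0+0+3 = 181

181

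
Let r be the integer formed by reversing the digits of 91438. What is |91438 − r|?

Reverse of 91438 is 83419.
|91438 − 83419| = 8019

8019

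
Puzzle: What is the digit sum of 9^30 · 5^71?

405

9^30 · 5^71 = 1795335386568995192387548808599250405211578129893723598797805607318878173828125
Sum of its 79 digits: 405.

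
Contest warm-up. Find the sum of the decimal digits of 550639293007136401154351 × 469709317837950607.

550639293007136401154351 × 469709317837950607 = 258640406693153444925429022467350921141057
Sum of its 42 digits: 164.

164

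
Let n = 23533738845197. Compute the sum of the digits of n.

2+3+5+3+3+7+3+8+8+4+5+1+9+7 = 68

68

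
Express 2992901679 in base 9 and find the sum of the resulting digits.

39

2992901679 in base 9 is 7646604240.
Digit sum: 7+6+4+6+6+0+4+2+4+0 = 39.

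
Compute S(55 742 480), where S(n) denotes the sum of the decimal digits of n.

35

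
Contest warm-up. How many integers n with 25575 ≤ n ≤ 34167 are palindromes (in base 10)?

86

The integers in [25575, 34167] that are palindromes (in base 10): 25652, 25752, 25852, 25952, 26062, 26162, …, 34043, 34143.
86 qualify.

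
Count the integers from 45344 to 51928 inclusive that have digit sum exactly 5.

1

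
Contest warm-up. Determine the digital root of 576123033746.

5+7+6+1+2+3+0+3+3+7+4+6 = 47
4+7 = 11
1+1 = 2
(Equivalently, 576123033746 mod 9 = 2.)

2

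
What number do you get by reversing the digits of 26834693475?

57439643862

Reversing 26834693475 gives 57439643862.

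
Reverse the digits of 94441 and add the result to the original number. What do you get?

Reverse of 94441 is 14449.
94441 + 14449 = 108890

108890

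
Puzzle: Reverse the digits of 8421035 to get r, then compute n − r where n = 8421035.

Reverse of 8421035 is 5301248.
8421035 − 5301248 = 3119787

3119787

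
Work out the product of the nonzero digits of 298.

144

2×9×8 = 144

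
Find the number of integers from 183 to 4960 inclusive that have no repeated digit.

The integers in [183, 4960] that have no repeated digit: 183, 184, 185, 186, 187, 189, …, 4958, 4960.
2586 qualify.

2586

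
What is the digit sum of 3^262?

3^262 = 101337161782938510185641104569663089970265542239417741595879917009496296947099731800990289713345905341400704179060147688494809
Sum of its 126 digits: 576.

576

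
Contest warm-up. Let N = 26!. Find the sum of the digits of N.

26! = 403291461126605635584000000
Sum of its 27 digits: 81.

81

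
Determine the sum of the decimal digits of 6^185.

639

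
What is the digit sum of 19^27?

127

19^27 = 33600614943460448322716069311260139
Sum of its 35 digits: 127.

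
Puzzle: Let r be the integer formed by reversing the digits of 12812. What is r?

Reversing 12812 gives 21821.

21821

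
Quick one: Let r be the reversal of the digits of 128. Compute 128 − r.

Reverse of 128 is 821.
128 − 821 = -693

-693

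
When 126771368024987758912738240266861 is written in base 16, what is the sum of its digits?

126771368024987758912738240266861 in base 16 is 6401461DB6A8E96CAA237E0826D.
Digit sum: 6+4+0+1+4+6+1+13+11+6+10+8+14+9+6+12+10+10+2+3+7+14+0+8+2+6+13 = 186.

186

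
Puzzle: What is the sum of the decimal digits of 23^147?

23^147 = 149276654921219029430541389365909599384451445838441937627181638075351312439814162545294384304140700297670864641959762713262771194576820211057080377861436019176764612078919382377178708116550333809386247
Sum of its 201 digits: 890.

890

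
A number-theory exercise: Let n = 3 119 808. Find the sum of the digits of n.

30

3+1+1+9+8+0+8 = 30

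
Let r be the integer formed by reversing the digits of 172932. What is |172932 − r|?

Reverse of 172932 is 239271.
|172932 − 239271| = 66339

66339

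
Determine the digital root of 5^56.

7

The digital root of n equals n mod 9 (or 9 when 9 | n), so we need 5^56 mod 9.
5^56 ≡ 7 (mod 9), so the digital root is 7.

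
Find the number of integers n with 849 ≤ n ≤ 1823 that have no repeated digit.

The integers in [849, 1823] that have no repeated digit: 849, 850, 851, 852, 853, 854, …, 1820, 1823.
506 qualify.

506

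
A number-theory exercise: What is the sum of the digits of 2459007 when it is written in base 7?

27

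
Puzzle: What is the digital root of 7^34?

7

The digital root of n equals n mod 9 (or 9 when 9 | n), so we need 7^34 mod 9.
7^34 ≡ 7 (mod 9), so the digital root is 7.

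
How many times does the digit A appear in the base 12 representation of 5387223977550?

5387223977550 in base 12 is 7300B64B05A6.
The digit A appears 1 time.

1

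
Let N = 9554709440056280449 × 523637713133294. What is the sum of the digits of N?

9554709440056280449 × 523637713133294 = 5003206200844166725703834983169006
Sum of its 34 digits: 128.

128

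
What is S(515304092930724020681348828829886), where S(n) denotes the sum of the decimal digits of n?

145

5+1+5+3+0+4+0+9+2+9+3+0+7+2+4+0+2+0+6+8+1+3+4+8+8+2+8+8+2+9+8+8+6 = 145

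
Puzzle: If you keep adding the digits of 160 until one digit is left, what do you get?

7

1+6+0 = 7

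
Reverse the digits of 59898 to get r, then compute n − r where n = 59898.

Reverse of 59898 is 89895.
59898 − 89895 = -29997

-29997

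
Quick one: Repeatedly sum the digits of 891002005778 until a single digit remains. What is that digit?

8+9+1+0+0+2+0+0+5+7+7+8 = 47
4+7 = 11
1+1 = 2
(Equivalently, 891002005778 mod 9 = 2.)

2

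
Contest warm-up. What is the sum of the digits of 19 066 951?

37

1+9+0+6+6+9+5+1 = 37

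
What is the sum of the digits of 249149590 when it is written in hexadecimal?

249149590 in base 16 is ED9B896.
Digit sum: 14+13+9+11+8+9+6 = 70.

70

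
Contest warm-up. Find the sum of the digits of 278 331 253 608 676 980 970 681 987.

139

2+7+8+3+3+1+2+5+3+6+0+8+6+7+6+9+8+0+9+7+0+6+8+1+9+8+7 = 139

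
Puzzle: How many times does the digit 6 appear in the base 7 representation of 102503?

102503 in base 7 is 604562.
The digit 6 appears 2 times.

2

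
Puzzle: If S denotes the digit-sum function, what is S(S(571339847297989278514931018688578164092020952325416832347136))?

First digit sum: 280.
2+8+0 = 10.

10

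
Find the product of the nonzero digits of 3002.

3×2 = 6

6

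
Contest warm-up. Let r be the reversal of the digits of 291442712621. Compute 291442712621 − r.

Reverse of 291442712621 is 126217244192.
291442712621 − 126217244192 = 165225468429

165225468429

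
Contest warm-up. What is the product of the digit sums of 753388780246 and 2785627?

2257

S(753388780246) = 7+5+3+3+8+8+7+8+0+2+4+6 = 61.
S(2785627) = 2+7+8+5+6+2+7 = 37.
61 · 37 = 2257.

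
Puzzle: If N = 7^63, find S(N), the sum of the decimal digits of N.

208

7^63 = 174251498233690814305510551794710260107945042018748343
Sum of its 54 digits: 208.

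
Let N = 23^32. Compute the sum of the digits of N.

23^32 = 37608910510519071039902074217516707306379521
Sum of its 44 digits: 169.

169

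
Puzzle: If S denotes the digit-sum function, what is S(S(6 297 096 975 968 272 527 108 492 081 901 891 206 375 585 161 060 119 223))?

First digit sum: 242.
2+4+2 = 8.

8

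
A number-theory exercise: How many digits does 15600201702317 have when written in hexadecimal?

11

15600201702317 in base 16 is E30347B1BAD, which has 11 digits.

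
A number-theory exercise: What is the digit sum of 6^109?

405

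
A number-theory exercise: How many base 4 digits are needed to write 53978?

8

53978 in base 4 is 31023122, which has 8 digits.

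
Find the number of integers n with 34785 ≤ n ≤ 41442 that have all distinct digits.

The integers in [34785, 41442] that have all distinct digits: 34785, 34786, 34789, 34790, 34791, 34792, …, 41397, 41398.
2235 qualify.

2235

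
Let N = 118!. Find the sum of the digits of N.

756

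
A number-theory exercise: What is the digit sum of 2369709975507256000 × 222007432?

2369709975507256000 × 222007432 = 526093226247148801926592000
Sum of its 27 digits: 103.

103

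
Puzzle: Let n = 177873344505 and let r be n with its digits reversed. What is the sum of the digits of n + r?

Reversal of 177873344505 is 505443378771; 177873344505 + 505443378771 = 683316723276.
Digit sum of 683316723276: 6+8+3+3+1+6+7+2+3+2+7+6 = 54.

54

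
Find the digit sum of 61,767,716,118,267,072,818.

6+1+7+6+7+7+1+6+1+1+8+2+6+7+0+7+2+8+1+8 = 92

92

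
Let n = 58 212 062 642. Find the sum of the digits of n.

5+8+2+1+2+0+6+2+6+4+2 = 38

38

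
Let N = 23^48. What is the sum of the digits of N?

23^48 = 230640796319223839361986981083444028527480075343400946297318327681
Sum of its 66 digits: 289.

289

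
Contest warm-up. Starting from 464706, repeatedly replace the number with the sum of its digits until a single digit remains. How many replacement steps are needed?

2

464706 → 27 → 9 (2 steps)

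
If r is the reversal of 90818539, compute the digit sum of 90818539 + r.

32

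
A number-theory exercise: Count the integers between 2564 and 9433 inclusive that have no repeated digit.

3521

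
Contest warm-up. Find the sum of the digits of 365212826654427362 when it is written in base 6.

57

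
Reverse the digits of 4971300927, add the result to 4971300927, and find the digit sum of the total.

Reversal of 4971300927 is 7290031794; 4971300927 + 7290031794 = 12261332721.
Digit sum of 12261332721: 1+2+2+6+1+3+3+2+7+2+1 = 30.

30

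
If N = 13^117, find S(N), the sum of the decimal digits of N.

541

13^117 = 21447279913381144797631035444143615235315139166043202673556129406307332193091442592392357493460768000639755143577171560356656539933
Sum of its 131 digits: 541.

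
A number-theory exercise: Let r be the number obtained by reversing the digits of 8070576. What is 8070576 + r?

Reverse of 8070576 is 6750708.
8070576 + 6750708 = 14821284

14821284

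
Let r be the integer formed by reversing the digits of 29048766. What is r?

Reversing 29048766 gives 66784092.

66784092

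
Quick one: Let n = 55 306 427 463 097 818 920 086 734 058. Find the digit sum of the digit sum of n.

4

First digit sum: 130.
1+3+0 = 4.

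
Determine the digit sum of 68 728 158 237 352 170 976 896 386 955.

6+8+7+2+8+1+5+8+2+3+7+3+5+2+1+7+0+9+7+6+8+9+6+3+8+6+9+5+5 = 156

156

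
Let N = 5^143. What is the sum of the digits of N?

5^143 = 8968310171678829253911869333055463240193676428009700939245237016894662929189507849514484405517578125
Sum of its 100 digits: 461.

461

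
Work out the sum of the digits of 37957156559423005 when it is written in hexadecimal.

37957156559423005 in base 16 is 86D9D53168861D.
Digit sum: 8+6+13+9+13+5+3+1+6+8+8+6+1+13 = 100.

100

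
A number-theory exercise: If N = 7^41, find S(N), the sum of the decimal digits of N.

148

7^41 = 44567640326363195900190045974568007
Sum of its 35 digits: 148.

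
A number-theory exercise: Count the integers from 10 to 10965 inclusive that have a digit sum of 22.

564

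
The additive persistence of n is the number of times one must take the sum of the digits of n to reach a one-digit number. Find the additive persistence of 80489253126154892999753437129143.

80489253126154892999753437129143 → 153 → 9 (2 steps)

2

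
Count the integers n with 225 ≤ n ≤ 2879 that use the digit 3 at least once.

The integers in [225, 2879] that use the digit 3 at least once: 230, 231, 232, 233, 234, 235, …, 2863, 2873.
751 qualify.

751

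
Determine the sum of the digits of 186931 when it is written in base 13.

19

186931 in base 13 is 67114.
Digit sum: 6+7+1+1+4 = 19.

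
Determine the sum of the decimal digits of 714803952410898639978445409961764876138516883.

234

7+1+4+8+0+3+9+5+2+4+1+0+8+9+8+6+3+9+9+7+8+4+4+5+4+0+9+9+6+1+7+6+4+8+7+6+1+3+8+5+1+6+8+8+3 = 234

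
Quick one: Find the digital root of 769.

4

7+6+9 = 22
2+2 = 4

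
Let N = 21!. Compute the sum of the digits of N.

63

21! = 51090942171709440000
Sum of its 20 digits: 63.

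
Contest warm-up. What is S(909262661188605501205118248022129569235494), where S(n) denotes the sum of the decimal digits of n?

169

9+0+9+2+6+2+6+6+1+1+8+8+6+0+5+5+0+1+2+0+5+1+1+8+2+4+8+0+2+2+1+2+9+5+6+9+2+3+5+4+9+4 = 169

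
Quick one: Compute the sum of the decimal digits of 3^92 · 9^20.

3^92 · 9^20 = 955004950796825236893190701774414011919935138974343129836853841
Sum of its 63 digits: 288.

288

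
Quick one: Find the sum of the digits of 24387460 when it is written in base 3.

24387460 in base 3 is 1200220000022021.
Digit sum: 1+2+0+0+2+2+0+0+0+0+0+2+2+0+2+1 = 14.

14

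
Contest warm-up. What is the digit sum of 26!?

26! = 403291461126605635584000000
Sum of its 27 digits: 81.

81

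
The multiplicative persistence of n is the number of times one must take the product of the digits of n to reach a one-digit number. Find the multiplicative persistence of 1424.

2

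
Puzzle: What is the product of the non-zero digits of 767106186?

84672

7×6×7×1×6×1×8×6 = 84672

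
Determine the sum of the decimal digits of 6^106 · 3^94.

6^106 · 3^94 = 21549166875361081509597480177408300642726738900228943836950464303389463857372708033993184470704448628651175596633944292079960064
Sum of its 128 digits: 585.

585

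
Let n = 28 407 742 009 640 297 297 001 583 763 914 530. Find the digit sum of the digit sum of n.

First digit sum: 144.
1+4+4 = 9.

9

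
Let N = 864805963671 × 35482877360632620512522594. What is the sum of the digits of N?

864805963671 × 35482877360632620512522594 = 30685803949681802380530143827330682574
Sum of its 38 digits: 162.

162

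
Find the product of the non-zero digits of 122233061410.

1728

1×2×2×2×3×3×6×1×4×1 = 1728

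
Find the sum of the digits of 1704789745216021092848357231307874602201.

156

1+7+0+4+7+8+9+7+4+5+2+1+6+0+2+1+0+9+2+8+4+8+3+5+7+2+3+1+3+0+7+8+7+4+6+0+2+2+0+1 = 156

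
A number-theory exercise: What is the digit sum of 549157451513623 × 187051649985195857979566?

161

549157451513623 × 187051649985195857979566 = 102720807407288374724162726809304627618
Sum of its 39 digits: 161.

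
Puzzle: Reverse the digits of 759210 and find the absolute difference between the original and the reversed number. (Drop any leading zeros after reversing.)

746253

Reverse of 759210 is 12957.
|759210 − 12957| = 746253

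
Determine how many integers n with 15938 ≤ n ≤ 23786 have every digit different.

The integers in [15938, 23786] that have every digit different: 15938, 15940, 15942, 15943, 15946, 15947, …, 23785, 23786.
2286 qualify.

2286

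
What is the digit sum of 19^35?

19^35 = 570658162108627174778971075491512021856922699
Sum of its 45 digits: 208.

208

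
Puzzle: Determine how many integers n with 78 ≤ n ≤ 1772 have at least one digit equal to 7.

462

The integers in [78, 1772] that have at least one digit equal to 7: 78, 79, 87, 97, 107, 117, …, 1771, 1772.
462 qualify.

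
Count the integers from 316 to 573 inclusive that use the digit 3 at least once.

The integers in [316, 573] that use the digit 3 at least once: 316, 317, 318, 319, 320, 321, …, 563, 573.
120 qualify.

120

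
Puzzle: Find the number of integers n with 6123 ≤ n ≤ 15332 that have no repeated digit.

3392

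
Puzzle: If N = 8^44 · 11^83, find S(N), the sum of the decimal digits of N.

8^44 · 11^83 = 1484404614596298059029351356120173435568009580675709449771586083371174188044309920953758115436777161175779231785629457659723776
Sum of its 127 digits: 590.

590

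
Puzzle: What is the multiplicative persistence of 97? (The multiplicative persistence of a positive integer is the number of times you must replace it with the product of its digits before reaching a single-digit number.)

97 → 63 → 18 → 8 (3 steps)

3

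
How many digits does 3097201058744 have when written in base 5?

18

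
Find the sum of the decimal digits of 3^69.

153

3^69 = 834385168331080533771857328695283
Sum of its 33 digits: 153.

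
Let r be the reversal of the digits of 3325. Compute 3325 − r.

Reverse of 3325 is 5233.
3325 − 5233 = -1908

-1908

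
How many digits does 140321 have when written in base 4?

9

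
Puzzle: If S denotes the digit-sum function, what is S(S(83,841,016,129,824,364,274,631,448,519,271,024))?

First digit sum: 140.
1+4+0 = 5.

5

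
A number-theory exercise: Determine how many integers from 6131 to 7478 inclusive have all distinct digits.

The integers in [6131, 7478] that have all distinct digits: 6132, 6134, 6135, 6137, 6138, 6139, …, 7468, 7469.
699 qualify.

699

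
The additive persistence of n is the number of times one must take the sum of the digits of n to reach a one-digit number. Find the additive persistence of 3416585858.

3416585858 → 53 → 8 (2 steps)

2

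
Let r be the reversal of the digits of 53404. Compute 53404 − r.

12969

Reverse of 53404 is 40435.
53404 − 40435 = 12969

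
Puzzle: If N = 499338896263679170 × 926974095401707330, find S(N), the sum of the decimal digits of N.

499338896263679170 × 926974095401707330 = 462874221662910974764330685357316100
Sum of its 36 digits: 148.

148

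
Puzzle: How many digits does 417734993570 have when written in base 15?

417734993570 in base 15 is ACED8A6665, which has 10 digits.

10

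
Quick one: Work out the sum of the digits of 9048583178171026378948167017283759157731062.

9+0+4+8+5+8+3+1+7+8+1+7+1+0+2+6+3+7+8+9+4+8+1+6+7+0+1+7+2+8+3+7+5+9+1+5+7+7+3+1+0+6+2 = 197

197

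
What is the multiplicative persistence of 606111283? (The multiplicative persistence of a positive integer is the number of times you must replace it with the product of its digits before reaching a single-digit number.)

606111283 → 0 (1 step)

1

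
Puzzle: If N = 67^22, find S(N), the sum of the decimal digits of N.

202

67^22 = 14915769363385151583217201855136979828889
Sum of its 41 digits: 202.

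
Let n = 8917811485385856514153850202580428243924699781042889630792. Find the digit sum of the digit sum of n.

First digit sum: 272.
2+7+2 = 11.

11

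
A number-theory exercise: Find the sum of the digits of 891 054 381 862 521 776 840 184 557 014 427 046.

8+9+1+0+5+4+3+8+1+8+6+2+5+2+1+7+7+6+8+4+0+1+8+4+5+5+7+0+1+4+4+2+7+0+4+6 = 153

153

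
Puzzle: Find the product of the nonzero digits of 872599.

45360

8×7×2×5×9×9 = 45360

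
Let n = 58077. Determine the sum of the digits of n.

5+8+0+7+7 = 27

27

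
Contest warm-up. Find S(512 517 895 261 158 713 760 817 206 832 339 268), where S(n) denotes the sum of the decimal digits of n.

158

5+1+2+5+1+7+8+9+5+2+6+1+1+5+8+7+1+3+7+6+0+8+1+7+2+0+6+8+3+2+3+3+9+2+6+8 = 158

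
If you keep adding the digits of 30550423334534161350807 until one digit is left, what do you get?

3

3+0+5+5+0+4+2+3+3+3+4+5+3+4+1+6+1+3+5+0+8+0+7 = 75
7+5 = 12
1+2 = 3
(Equivalently, 30550423334534161350807 mod 9 = 3.)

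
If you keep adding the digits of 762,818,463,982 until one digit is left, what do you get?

7+6+2+8+1+8+4+6+3+9+8+2 = 64
6+4 = 10
1+0 = 1
(Equivalently, 762,818,463,982 mod 9 = 1.)

1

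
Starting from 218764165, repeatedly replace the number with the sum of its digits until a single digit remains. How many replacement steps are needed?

2

218764165 → 40 → 4 (2 steps)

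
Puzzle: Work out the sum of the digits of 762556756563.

63

7+6+2+5+5+6+7+5+6+5+6+3 = 63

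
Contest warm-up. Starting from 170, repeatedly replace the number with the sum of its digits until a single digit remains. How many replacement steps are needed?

170 → 8 (1 step)

1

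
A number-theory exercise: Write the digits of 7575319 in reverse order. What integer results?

Reversing 7575319 gives 9135757.

9135757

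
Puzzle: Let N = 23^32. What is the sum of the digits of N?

169

23^32 = 37608910510519071039902074217516707306379521
Sum of its 44 digits: 169.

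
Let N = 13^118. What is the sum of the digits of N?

625

13^118 = 278814638873954882369203460773866998059096809158561634756229682281995318510188753701100647414989984008316816866503230284636535019129
Sum of its 132 digits: 625.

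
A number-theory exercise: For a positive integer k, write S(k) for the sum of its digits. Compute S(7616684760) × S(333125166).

1530

S(7616684760) = 7+6+1+6+6+8+4+7+6+0 = 51.
S(333125166) = 3+3+3+1+2+5+1+6+6 = 30.
51 · 30 = 1530.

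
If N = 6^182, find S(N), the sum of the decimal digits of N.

603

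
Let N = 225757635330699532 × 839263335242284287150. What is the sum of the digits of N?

150

225757635330699532 × 839263335242284287150 = 189470105984054244854027410621458613800
Sum of its 39 digits: 150.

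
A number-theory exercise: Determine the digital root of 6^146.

9

The digital root of n equals n mod 9 (or 9 when 9 | n), so we need 6^146 mod 9.
6^146 ≡ 0 (mod 9), so the digital root is 9.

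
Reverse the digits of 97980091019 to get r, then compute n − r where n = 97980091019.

Reverse of 97980091019 is 91019008979.
97980091019 − 91019008979 = 6961082040

6961082040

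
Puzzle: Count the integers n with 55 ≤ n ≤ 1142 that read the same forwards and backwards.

The integers in [55, 1142] that read the same forwards and backwards: 55, 66, 77, 88, 99, 101, …, 1001, 1111.
97 qualify.

97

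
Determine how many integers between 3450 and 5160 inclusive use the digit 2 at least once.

The integers in [3450, 5160] that use the digit 2 at least once: 3452, 3462, 3472, 3482, 3492, 3502, …, 5142, 5152.
405 qualify.

405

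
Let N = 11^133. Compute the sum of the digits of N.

677

11^133 = 3200568495929836678645715734694833226102885454586195875169693056931408048977961093948842811959452328494413423153999203723966986522574735131
Sum of its 139 digits: 677.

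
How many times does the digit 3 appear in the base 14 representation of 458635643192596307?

458635643192596307 in base 14 is 2D3B975801128D6B.
The digit 3 appears 1 time.

1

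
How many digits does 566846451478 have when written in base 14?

11

566846451478 in base 14 is 1D6150A3206, which has 11 digits.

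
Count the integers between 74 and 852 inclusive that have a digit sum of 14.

The integers in [74, 852] that have a digit sum of 14: 77, 86, 95, 149, 158, 167, …, 842, 851.
66 qualify.

66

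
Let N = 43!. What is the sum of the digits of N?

180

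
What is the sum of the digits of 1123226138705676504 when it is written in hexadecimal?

129

1123226138705676504 in base 16 is F968038D7FC48D8.
Digit sum: 15+9+6+8+0+3+8+13+7+15+12+4+8+13+8 = 129.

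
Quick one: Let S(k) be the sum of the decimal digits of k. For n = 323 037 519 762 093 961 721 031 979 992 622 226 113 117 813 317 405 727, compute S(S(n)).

10

First digit sum: 217.
2+1+7 = 10.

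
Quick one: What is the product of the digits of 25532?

300

2×5×5×3×2 = 300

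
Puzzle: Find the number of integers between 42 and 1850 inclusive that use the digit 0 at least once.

The integers in [42, 1850] that use the digit 0 at least once: 50, 60, 70, 80, 90, 100, …, 1840, 1850.
424 qualify.

424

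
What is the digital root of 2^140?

4

The digital root of n equals n mod 9 (or 9 when 9 | n), so we need 2^140 mod 9.
2^140 ≡ 4 (mod 9), so the digital root is 4.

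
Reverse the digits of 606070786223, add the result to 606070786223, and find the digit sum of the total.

Reversal of 606070786223 is 322687070606; 606070786223 + 322687070606 = 928757856829.
Digit sum of 928757856829: 9+2+8+7+5+7+8+5+6+8+2+9 = 76.

76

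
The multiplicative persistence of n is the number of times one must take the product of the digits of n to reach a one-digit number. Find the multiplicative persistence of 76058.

76058 → 0 (1 step)

1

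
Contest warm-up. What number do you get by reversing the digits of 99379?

Reversing 99379 gives 97399.

97399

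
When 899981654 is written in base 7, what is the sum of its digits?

26

899981654 in base 7 is 31205501135.
Digit sum: 3+1+2+0+5+5+0+1+1+3+5 = 26.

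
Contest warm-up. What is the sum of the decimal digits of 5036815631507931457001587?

100

5+0+3+6+8+1+5+6+3+1+5+0+7+9+3+1+4+5+7+0+0+1+5+8+7 = 100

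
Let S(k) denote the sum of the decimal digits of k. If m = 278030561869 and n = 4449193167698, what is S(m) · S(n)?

S(278030561869) = 2+7+8+0+3+0+5+6+1+8+6+9 = 55.
S(4449193167698) = 4+4+4+9+1+9+3+1+6+7+6+9+8 = 71.
55 · 71 = 3905.

3905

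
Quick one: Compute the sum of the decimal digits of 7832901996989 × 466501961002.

113

7832901996989 × 466501961002 = 3654064141931850399422978
Sum of its 25 digits: 113.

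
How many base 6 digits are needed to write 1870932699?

12

1870932699 in base 6 is 505352325243, which has 12 digits.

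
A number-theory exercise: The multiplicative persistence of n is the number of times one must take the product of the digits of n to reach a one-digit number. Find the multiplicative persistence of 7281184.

7281184 → 3584 → 480 → 0 (3 steps)

3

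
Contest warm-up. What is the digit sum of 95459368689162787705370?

9+5+4+5+9+3+6+8+6+8+9+1+6+2+7+8+7+7+0+5+3+7+0 = 125

125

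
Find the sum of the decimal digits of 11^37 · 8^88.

506

11^37 · 8^88 = 10079713917720291569401342217029707948382620314674264232728632602320947561115306078187670786737495230826993959238107136
Sum of its 119 digits: 506.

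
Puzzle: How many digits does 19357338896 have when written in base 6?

14

19357338896 in base 6 is 12520450541412, which has 14 digits.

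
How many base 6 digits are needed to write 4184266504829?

4184266504829 in base 6 is 12522120412421005, which has 17 digits.

17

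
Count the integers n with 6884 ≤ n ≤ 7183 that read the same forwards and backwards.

The integers in [6884, 7183] that read the same forwards and backwards: 6886, 6996, 7007, 7117.
4 qualify.

4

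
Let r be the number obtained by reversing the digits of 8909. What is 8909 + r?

18007

Reverse of 8909 is 9098.
8909 + 9098 = 18007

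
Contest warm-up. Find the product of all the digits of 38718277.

131712

3×8×7×1×8×2×7×7 = 131712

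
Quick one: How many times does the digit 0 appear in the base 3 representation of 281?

2

281 in base 3 is 101102.
The digit 0 appears 2 times.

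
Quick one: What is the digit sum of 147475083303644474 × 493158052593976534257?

147475083303644474 × 493158052593976534257 = 72728524888159772168365758643809745818
Sum of its 38 digits: 204.

204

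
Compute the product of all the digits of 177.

49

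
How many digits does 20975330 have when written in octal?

20975330 in base 8 is 120007342, which has 9 digits.

9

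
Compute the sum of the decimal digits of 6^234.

6^234 = 122290463141890234936622223366471428166726768856025957367925973874712511409937880860209174311910168111692973704030362773980406107378194861484274745612176679386471423840878720446365696
Sum of its 183 digits: 819.

819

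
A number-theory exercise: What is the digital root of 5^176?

7

The digital root of n equals n mod 9 (or 9 when 9 | n), so we need 5^176 mod 9.
5^176 ≡ 7 (mod 9), so the digital root is 7.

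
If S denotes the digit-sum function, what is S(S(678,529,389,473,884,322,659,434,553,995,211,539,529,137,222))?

First digit sum: 219.
2+1+9 = 12.

12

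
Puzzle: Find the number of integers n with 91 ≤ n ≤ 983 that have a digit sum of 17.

62

The integers in [91, 983] that have a digit sum of 17: 98, 179, 188, 197, 269, 278, …, 971, 980.
62 qualify.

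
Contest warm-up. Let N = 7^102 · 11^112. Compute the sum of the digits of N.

7^102 · 11^112 = 68545795220410610859842846602652263053600148256539299069473960528269532380876259182295661195176199240781780864137810527428354320023081351585312172707114388533681452919464016317007059057625236781816933329
Sum of its 203 digits: 871.

871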